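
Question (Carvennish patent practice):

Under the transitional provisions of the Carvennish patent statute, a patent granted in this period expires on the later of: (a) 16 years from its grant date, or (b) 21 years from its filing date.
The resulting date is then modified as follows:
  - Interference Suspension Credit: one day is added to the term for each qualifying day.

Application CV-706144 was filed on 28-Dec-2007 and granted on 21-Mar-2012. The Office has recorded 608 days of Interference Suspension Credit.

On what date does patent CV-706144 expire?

(a) grant + 16 years → 21 March 2028.
(b) filing + 21 years → 28 December 2028.
Later of the two: 28 December 2028.
Interference Suspension Credit: +608 days → 28 August 2030.

August 28, 2030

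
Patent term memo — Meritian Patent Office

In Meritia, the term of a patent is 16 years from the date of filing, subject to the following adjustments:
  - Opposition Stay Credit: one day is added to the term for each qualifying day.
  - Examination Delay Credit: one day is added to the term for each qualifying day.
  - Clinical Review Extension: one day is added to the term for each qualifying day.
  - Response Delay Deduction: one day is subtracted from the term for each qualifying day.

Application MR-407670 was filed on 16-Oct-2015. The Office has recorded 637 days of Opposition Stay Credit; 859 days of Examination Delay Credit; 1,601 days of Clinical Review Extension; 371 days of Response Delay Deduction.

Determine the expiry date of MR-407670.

Base term: filing date + 16 years → 16 October 2031.
Opposition Stay Credit: +637 days → 14 July 2033.
Examination Delay Credit: +859 days → 20 November 2035.
Clinical Review Extension: +1601 days → 8 April 2040.
Response Delay Deduction: −371 days → 3 April 2039.

2039-04-03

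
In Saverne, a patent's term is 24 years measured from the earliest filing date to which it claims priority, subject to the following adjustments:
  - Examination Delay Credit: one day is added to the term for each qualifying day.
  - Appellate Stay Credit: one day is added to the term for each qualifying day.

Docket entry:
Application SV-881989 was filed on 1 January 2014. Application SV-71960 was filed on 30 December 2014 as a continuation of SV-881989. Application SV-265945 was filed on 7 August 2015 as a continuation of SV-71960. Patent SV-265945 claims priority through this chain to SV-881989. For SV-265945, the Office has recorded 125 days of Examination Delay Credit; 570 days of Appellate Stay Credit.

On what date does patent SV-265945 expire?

2039-11-27

Earliest priority filing: 1 January 2014.
Base term: 1 January 2014 + 24 years → 1 January 2038.
Examination Delay Credit: +125 days → 6 May 2038.
Appellate Stay Credit: +570 days → 27 November 2039.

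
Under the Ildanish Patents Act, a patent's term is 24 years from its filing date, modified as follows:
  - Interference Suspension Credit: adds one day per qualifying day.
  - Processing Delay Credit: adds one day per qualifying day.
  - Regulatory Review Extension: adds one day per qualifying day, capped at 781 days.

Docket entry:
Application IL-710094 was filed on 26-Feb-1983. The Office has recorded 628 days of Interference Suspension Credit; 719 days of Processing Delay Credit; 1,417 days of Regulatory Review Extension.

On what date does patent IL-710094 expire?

Base term: filing date + 24 years → 26 February 2007.
Interference Suspension Credit: +628 days → 15 November 2008.
Processing Delay Credit: +719 days → 4 November 2010.
Regulatory Review Extension: 1417 days claimed exceeds the 781-day cap, so +781 days → 24 December 2012.

December 24, 2012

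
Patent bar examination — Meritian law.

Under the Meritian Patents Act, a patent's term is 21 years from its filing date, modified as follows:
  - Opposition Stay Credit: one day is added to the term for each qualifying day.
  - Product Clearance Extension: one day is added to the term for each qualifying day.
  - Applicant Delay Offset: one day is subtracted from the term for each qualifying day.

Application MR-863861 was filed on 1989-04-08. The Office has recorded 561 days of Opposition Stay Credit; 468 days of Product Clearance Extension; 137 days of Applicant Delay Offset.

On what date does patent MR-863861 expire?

Base term: filing date + 21 years → 8 April 2010.
Opposition Stay Credit: +561 days → 21 October 2011.
Product Clearance Extension: +468 days → 31 January 2013.
Applicant Delay Offset: −137 days → 16 September 2012.

September 16, 2012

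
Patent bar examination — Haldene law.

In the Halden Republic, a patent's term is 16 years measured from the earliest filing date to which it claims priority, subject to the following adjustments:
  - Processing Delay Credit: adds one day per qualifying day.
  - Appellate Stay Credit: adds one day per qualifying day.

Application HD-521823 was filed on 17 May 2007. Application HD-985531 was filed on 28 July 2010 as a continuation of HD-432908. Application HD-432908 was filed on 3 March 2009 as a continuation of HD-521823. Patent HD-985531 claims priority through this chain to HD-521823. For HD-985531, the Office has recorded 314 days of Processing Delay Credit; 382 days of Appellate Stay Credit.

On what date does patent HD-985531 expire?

Earliest priority filing: 17 May 2007.
Base term: 17 May 2007 + 16 years → 17 May 2023.
Processing Delay Credit: +314 days → 26 March 2024.
Appellate Stay Credit: +382 days → 12 April 2025.

April 12, 2025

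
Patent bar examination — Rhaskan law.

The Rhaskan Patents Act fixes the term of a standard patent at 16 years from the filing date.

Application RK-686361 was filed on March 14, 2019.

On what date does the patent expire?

Filing date + 16 years → 14 March 2035.

2035-03-14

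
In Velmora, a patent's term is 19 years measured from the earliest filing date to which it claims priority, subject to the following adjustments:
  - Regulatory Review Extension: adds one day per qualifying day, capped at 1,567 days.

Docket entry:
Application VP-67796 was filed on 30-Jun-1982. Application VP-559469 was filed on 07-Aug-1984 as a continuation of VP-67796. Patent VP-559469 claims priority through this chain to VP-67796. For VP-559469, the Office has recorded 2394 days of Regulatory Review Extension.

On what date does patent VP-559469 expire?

Earliest priority filing: 30 June 1982.
Base term: 30 June 1982 + 19 years → 30 June 2001.
Regulatory Review Extension: 2394 days claimed exceeds the 1567-day cap, so +1567 days → 14 October 2005.

October 14, 2005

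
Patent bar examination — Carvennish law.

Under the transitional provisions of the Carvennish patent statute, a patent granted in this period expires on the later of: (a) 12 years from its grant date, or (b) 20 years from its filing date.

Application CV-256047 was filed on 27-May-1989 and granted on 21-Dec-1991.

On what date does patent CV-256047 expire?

May 27, 2009

(a) grant + 12 years → 21 December 2003.
(b) filing + 20 years → 27 May 2009.
Later of the two: 27 May 2009.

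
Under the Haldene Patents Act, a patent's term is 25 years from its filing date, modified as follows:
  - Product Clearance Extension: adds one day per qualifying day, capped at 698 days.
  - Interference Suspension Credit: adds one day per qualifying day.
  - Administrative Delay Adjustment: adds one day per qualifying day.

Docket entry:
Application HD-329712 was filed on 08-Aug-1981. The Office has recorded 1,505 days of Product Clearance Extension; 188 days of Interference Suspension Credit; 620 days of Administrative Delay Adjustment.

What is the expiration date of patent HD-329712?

Base term: filing date + 25 years → 8 August 2006.
Product Clearance Extension: 1505 days claimed exceeds the 698-day cap, so +698 days → 6 July 2008.
Interference Suspension Credit: +188 days → 10 January 2009.
Administrative Delay Adjustment: +620 days → 22 September 2010.

September 22, 2010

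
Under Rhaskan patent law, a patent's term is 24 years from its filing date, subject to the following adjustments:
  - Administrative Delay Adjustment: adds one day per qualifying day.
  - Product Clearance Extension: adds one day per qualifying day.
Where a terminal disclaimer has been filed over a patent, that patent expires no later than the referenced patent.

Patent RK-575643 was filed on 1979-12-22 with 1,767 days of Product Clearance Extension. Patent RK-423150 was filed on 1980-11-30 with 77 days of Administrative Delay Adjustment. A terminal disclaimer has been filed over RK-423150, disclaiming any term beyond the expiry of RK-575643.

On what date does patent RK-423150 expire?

Natural term of RK-423150:
  Base: filing + 24 years → 30 November 2004.
  Administrative Delay Adjustment: +77 days → 15 February 2005.
Expiry of referenced patent RK-575643:
  Base: filing + 24 years → 22 December 2003.
  Product Clearance Extension: +1767 days → 23 October 2008.
Terminal disclaimer: RK-423150 expires on the earlier of 15 February 2005 and 23 October 2008.

February 15, 2005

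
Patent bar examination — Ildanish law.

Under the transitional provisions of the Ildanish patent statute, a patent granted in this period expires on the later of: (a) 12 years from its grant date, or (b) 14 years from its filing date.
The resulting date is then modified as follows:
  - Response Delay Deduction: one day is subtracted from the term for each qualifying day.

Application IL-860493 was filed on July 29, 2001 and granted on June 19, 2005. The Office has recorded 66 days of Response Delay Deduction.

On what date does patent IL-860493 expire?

(a) grant + 12 years → 19 June 2017.
(b) filing + 14 years → 29 July 2015.
Later of the two: 19 June 2017.
Response Delay Deduction: −66 days → 14 April 2017.

April 14, 2017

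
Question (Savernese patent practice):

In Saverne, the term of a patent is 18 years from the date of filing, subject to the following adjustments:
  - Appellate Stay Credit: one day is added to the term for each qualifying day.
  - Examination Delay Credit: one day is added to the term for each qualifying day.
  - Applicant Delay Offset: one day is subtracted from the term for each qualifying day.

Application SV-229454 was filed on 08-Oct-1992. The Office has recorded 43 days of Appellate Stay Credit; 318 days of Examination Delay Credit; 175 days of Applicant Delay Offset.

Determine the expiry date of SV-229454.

April 12, 2011

Base term: filing date + 18 years → 8 October 2010.
Appellate Stay Credit: +43 days → 20 November 2010.
Examination Delay Credit: +318 days → 4 October 2011.
Applicant Delay Offset: −175 days → 12 April 2011.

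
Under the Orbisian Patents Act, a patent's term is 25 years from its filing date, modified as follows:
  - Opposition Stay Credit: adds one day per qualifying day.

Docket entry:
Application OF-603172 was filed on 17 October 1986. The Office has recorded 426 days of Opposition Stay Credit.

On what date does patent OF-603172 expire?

2012-12-16

Base term: filing date + 25 years → 17 October 2011.
Opposition Stay Credit: +426 days → 16 December 2012.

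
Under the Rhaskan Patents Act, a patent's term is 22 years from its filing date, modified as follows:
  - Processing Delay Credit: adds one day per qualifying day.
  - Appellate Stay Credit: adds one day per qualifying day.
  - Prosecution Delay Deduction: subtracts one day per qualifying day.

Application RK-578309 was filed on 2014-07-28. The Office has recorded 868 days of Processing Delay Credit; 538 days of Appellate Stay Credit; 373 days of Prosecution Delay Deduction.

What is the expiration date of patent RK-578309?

Base term: filing date + 22 years → 28 July 2036.
Processing Delay Credit: +868 days → 13 December 2038.
Appellate Stay Credit: +538 days → 3 June 2040.
Prosecution Delay Deduction: −373 days → 27 May 2039.

May 27, 2039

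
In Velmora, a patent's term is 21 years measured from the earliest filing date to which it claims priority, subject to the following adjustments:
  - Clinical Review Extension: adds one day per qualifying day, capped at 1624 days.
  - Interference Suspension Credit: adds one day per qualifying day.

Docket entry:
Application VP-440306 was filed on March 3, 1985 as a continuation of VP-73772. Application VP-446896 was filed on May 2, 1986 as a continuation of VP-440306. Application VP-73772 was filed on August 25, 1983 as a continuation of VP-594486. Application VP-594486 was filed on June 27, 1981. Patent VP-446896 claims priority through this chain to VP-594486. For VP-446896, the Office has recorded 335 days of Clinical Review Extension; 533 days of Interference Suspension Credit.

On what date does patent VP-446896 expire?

2004-11-11

Earliest priority filing: 27 June 1981.
Base term: 27 June 1981 + 21 years → 27 June 2002.
Clinical Review Extension: 335 days (within the 1624-day cap) → +335 days → 28 May 2003.
Interference Suspension Credit: +533 days → 11 November 2004.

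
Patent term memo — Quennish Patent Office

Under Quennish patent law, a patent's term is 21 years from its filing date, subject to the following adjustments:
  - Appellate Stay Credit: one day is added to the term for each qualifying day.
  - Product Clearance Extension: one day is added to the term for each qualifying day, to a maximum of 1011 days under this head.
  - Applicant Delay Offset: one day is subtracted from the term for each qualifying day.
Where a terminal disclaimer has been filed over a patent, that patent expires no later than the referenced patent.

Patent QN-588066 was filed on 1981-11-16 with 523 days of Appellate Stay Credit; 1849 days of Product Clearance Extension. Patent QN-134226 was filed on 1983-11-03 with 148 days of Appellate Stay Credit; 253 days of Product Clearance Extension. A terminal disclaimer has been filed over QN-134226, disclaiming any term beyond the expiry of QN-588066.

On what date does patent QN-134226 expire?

Natural term of QN-134226:
  Base: filing + 21 years → 3 November 2004.
  Appellate Stay Credit: +148 days → 31 March 2005.
  Product Clearance Extension: 253 days (within the 1011-day cap) → +253 days → 9 December 2005.
Expiry of referenced patent QN-588066:
  Base: filing + 21 years → 16 November 2002.
  Appellate Stay Credit: +523 days → 22 April 2004.
  Product Clearance Extension: 1849 days claimed exceeds the 1011-day cap, so +1011 days → 28 January 2007.
Terminal disclaimer: QN-134226 expires on the earlier of 9 December 2005 and 28 January 2007.

2005-12-09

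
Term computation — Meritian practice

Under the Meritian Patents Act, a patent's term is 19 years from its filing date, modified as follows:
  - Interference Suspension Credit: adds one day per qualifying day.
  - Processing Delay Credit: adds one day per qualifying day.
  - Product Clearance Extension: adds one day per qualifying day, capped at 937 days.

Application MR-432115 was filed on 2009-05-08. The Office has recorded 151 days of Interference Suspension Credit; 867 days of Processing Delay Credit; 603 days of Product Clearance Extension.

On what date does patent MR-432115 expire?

Base term: filing date + 19 years → 8 May 2028.
Interference Suspension Credit: +151 days → 6 October 2028.
Processing Delay Credit: +867 days → 20 February 2031.
Product Clearance Extension: 603 days (within the 937-day cap) → +603 days → 15 October 2032.

October 15, 2032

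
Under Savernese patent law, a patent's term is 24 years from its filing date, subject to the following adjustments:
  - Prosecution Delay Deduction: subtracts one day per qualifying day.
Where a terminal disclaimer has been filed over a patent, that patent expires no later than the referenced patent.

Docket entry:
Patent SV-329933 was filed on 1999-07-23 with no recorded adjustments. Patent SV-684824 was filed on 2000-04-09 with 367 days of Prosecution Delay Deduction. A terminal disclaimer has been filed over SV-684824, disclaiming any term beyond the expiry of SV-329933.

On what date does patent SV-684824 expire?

April 8, 2023

Natural term of SV-684824:
  Base: filing + 24 years → 9 April 2024.
  Prosecution Delay Deduction: −367 days → 8 April 2023.
Expiry of referenced patent SV-329933:
  Base: filing + 24 years → 23 July 2023.
Terminal disclaimer: SV-684824 expires on the earlier of 8 April 2023 and 23 July 2023.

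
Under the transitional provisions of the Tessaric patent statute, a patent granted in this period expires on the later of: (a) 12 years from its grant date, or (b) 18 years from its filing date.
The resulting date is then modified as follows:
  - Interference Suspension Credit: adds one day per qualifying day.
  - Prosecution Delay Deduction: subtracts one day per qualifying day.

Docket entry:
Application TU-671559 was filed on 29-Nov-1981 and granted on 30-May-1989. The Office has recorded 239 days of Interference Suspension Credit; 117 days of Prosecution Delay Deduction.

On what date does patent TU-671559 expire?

2001-09-29

(a) grant + 12 years → 30 May 2001.
(b) filing + 18 years → 29 November 1999.
Later of the two: 30 May 2001.
Interference Suspension Credit: +239 days → 24 January 2002.
Prosecution Delay Deduction: −117 days → 29 September 2001.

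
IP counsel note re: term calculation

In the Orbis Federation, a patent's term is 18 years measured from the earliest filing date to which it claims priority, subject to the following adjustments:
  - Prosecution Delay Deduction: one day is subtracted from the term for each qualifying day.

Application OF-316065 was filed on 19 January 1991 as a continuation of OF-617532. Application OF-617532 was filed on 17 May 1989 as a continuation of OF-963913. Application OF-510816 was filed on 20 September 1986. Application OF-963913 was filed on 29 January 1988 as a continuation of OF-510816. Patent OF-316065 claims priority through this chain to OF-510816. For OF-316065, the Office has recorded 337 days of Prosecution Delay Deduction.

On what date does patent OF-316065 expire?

2003-10-19

Earliest priority filing: 20 September 1986.
Base term: 20 September 1986 + 18 years → 20 September 2004.
Prosecution Delay Deduction: −337 days → 19 October 2003.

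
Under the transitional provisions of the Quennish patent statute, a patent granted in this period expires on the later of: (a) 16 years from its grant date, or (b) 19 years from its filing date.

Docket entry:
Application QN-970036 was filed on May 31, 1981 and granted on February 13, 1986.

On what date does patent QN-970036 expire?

February 13, 2002

(a) grant + 16 years → 13 February 2002.
(b) filing + 19 years → 31 May 2000.
Later of the two: 13 February 2002.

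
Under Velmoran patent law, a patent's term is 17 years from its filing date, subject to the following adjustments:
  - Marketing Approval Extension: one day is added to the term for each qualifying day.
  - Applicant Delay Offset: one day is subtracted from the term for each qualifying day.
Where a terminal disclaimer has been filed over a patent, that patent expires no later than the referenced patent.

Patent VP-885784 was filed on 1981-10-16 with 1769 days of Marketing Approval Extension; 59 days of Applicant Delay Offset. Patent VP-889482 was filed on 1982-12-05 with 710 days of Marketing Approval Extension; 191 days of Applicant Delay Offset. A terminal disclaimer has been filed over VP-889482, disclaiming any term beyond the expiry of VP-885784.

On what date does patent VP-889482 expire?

Natural term of VP-889482:
  Base: filing + 17 years → 5 December 1999.
  Marketing Approval Extension: +710 days → 14 November 2001.
  Applicant Delay Offset: −191 days → 7 May 2001.
Expiry of referenced patent VP-885784:
  Base: filing + 17 years → 16 October 1998.
  Marketing Approval Extension: +1769 days → 20 August 2003.
  Applicant Delay Offset: −59 days → 22 June 2003.
Terminal disclaimer: VP-889482 expires on the earlier of 7 May 2001 and 22 June 2003.

2001-05-07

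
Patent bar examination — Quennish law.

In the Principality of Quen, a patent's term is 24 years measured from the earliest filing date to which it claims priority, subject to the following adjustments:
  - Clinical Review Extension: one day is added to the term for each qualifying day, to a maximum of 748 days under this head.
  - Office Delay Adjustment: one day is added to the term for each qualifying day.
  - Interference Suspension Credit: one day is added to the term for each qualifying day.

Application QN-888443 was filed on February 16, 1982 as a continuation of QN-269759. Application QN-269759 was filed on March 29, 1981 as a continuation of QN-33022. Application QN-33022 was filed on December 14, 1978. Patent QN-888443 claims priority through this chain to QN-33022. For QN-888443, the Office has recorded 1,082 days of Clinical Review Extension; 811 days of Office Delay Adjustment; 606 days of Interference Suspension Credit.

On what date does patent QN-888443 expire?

November 17, 2008

Earliest priority filing: 14 December 1978.
Base term: 14 December 1978 + 24 years → 14 December 2002.
Clinical Review Extension: 1082 days claimed exceeds the 748-day cap, so +748 days → 31 December 2004.
Office Delay Adjustment: +811 days → 22 March 2007.
Interference Suspension Credit: +606 days → 17 November 2008.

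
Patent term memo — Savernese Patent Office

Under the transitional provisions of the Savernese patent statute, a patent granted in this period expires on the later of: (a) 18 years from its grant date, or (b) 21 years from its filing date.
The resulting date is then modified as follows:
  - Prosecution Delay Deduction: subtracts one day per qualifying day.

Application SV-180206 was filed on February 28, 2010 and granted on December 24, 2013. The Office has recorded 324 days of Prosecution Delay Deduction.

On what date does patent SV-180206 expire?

(a) grant + 18 years → 24 December 2031.
(b) filing + 21 years → 28 February 2031.
Later of the two: 24 December 2031.
Prosecution Delay Deduction: −324 days → 3 February 2031.

2031-02-03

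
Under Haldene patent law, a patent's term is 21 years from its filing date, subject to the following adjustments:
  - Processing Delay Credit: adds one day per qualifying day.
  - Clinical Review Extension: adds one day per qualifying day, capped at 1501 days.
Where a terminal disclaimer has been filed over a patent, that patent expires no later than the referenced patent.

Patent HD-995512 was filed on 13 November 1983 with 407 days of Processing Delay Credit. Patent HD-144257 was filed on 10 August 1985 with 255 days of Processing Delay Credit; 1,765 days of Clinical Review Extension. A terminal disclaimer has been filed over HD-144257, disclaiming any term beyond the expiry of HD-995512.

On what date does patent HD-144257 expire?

Natural term of HD-144257:
  Base: filing + 21 years → 10 August 2006.
  Processing Delay Credit: +255 days → 22 April 2007.
  Clinical Review Extension: 1765 days claimed exceeds the 1501-day cap, so +1501 days → 1 June 2011.
Expiry of referenced patent HD-995512:
  Base: filing + 21 years → 13 November 2004.
  Processing Delay Credit: +407 days → 25 December 2005.
Terminal disclaimer: HD-144257 expires on the earlier of 1 June 2011 and 25 December 2005.

2005-12-25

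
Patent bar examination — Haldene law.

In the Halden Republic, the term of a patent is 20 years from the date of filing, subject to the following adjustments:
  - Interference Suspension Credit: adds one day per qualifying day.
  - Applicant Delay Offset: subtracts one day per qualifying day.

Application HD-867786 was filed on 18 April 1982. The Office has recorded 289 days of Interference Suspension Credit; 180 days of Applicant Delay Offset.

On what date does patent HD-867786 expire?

Base term: filing date + 20 years → 18 April 2002.
Interference Suspension Credit: +289 days → 1 February 2003.
Applicant Delay Offset: −180 days → 5 August 2002.

2002-08-05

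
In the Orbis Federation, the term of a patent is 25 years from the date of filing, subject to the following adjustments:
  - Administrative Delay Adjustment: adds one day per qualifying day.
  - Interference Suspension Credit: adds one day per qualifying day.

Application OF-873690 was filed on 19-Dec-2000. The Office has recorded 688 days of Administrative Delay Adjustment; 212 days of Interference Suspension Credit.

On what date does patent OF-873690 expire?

June 6, 2028

Base term: filing date + 25 years → 19 December 2025.
Administrative Delay Adjustment: +688 days → 7 November 2027.
Interference Suspension Credit: +212 days → 6 June 2028.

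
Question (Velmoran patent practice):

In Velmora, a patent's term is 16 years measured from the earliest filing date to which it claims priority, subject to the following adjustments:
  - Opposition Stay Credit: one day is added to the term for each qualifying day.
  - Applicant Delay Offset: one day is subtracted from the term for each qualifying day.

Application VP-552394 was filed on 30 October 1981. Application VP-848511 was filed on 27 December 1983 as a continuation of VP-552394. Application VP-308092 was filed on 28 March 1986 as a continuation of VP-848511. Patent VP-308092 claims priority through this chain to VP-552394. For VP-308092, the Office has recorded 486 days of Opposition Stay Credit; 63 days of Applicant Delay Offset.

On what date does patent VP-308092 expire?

Earliest priority filing: 30 October 1981.
Base term: 30 October 1981 + 16 years → 30 October 1997.
Opposition Stay Credit: +486 days → 28 February 1999.
Applicant Delay Offset: −63 days → 27 December 1998.

December 27, 1998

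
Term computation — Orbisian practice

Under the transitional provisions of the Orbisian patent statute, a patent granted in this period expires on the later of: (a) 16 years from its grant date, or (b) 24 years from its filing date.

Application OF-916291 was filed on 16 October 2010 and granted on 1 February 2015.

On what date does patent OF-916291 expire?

2034-10-16

(a) grant + 16 years → 1 February 2031.
(b) filing + 24 years → 16 October 2034.
Later of the two: 16 October 2034.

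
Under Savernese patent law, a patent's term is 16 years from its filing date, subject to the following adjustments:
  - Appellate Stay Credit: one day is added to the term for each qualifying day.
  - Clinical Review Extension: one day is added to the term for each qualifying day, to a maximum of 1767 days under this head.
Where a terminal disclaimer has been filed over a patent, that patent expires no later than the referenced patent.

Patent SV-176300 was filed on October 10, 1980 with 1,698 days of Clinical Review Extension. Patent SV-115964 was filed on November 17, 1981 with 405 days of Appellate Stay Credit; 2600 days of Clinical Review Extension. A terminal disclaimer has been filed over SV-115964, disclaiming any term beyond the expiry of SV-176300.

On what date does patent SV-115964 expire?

2001-06-04

Natural term of SV-115964:
  Base: filing + 16 years → 17 November 1997.
  Appellate Stay Credit: +405 days → 27 December 1998.
  Clinical Review Extension: 2600 days claimed exceeds the 1767-day cap, so +1767 days → 29 October 2003.
Expiry of referenced patent SV-176300:
  Base: filing + 16 years → 10 October 1996.
  Clinical Review Extension: 1698 days (within the 1767-day cap) → +1698 days → 4 June 2001.
Terminal disclaimer: SV-115964 expires on the earlier of 29 October 2003 and 4 June 2001.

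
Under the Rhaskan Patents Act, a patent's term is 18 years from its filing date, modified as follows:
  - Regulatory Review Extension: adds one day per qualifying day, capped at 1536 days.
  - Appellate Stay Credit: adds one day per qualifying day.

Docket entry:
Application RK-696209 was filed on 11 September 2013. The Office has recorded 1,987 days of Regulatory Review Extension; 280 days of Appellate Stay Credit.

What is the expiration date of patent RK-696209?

Base term: filing date + 18 years → 11 September 2031.
Regulatory Review Extension: 1987 days claimed exceeds the 1536-day cap, so +1536 days → 25 November 2035.
Appellate Stay Credit: +280 days → 31 August 2036.

August 31, 2036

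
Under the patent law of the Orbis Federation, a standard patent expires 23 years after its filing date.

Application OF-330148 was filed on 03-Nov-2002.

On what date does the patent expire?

Filing date + 23 years → 3 November 2025.

2025-11-03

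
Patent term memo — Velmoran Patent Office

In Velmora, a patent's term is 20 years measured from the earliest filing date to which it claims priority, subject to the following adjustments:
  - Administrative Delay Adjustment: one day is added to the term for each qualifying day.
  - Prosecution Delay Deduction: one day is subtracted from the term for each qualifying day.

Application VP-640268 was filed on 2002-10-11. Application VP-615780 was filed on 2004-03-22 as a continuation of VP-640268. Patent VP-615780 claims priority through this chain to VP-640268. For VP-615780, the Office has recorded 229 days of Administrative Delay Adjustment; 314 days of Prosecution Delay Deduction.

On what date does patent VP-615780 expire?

Earliest priority filing: 11 October 2002.
Base term: 11 October 2002 + 20 years → 11 October 2022.
Administrative Delay Adjustment: +229 days → 28 May 2023.
Prosecution Delay Deduction: −314 days → 18 July 2022.

July 18, 2022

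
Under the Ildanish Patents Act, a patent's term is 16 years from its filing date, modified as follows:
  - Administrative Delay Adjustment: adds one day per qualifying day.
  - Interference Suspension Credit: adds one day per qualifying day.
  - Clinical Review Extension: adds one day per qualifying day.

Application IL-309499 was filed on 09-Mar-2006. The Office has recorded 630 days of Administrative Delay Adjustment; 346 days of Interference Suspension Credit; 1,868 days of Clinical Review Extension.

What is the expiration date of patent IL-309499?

2029-12-21

Base term: filing date + 16 years → 9 March 2022.
Administrative Delay Adjustment: +630 days → 29 November 2023.
Interference Suspension Credit: +346 days → 9 November 2024.
Clinical Review Extension: +1868 days → 21 December 2029.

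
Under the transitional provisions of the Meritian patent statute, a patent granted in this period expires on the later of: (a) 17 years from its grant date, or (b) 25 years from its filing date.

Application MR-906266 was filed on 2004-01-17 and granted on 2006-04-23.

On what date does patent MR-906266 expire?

(a) grant + 17 years → 23 April 2023.
(b) filing + 25 years → 17 January 2029.
Later of the two: 17 January 2029.

January 17, 2029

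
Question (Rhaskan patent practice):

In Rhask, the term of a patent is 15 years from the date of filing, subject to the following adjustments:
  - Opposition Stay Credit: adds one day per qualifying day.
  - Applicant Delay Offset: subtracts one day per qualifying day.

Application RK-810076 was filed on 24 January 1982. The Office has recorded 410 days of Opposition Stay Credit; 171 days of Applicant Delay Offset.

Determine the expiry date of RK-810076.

1997-09-20

Base term: filing date + 15 years → 24 January 1997.
Opposition Stay Credit: +410 days → 10 March 1998.
Applicant Delay Offset: −171 days → 20 September 1997.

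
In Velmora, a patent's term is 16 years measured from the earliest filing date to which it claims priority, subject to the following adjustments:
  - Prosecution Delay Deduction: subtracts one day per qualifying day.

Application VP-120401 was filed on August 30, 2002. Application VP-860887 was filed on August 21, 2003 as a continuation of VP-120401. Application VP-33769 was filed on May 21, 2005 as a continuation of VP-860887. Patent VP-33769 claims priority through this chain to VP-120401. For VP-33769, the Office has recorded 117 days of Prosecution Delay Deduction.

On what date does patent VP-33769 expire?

Earliest priority filing: 30 August 2002.
Base term: 30 August 2002 + 16 years → 30 August 2018.
Prosecution Delay Deduction: −117 days → 5 May 2018.

2018-05-05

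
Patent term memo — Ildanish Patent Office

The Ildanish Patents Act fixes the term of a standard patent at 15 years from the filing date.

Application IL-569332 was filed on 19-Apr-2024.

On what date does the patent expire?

April 19, 2039

Filing date + 15 years → 19 April 2039.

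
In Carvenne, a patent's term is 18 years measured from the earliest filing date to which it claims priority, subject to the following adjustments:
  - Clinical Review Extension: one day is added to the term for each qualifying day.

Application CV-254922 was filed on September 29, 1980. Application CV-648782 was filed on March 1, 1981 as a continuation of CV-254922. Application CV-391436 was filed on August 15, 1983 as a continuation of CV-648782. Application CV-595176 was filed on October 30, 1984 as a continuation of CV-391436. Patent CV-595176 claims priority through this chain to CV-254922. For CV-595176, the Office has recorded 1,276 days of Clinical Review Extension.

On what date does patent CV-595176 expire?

March 28, 2002

Earliest priority filing: 29 September 1980.
Base term: 29 September 1980 + 18 years → 29 September 1998.
Clinical Review Extension: +1276 days → 28 March 2002.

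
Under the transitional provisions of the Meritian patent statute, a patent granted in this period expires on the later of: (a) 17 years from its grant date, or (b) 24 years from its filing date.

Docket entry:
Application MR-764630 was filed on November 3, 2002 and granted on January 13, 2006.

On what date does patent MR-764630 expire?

(a) grant + 17 years → 13 January 2023.
(b) filing + 24 years → 3 November 2026.
Later of the two: 3 November 2026.

November 3, 2026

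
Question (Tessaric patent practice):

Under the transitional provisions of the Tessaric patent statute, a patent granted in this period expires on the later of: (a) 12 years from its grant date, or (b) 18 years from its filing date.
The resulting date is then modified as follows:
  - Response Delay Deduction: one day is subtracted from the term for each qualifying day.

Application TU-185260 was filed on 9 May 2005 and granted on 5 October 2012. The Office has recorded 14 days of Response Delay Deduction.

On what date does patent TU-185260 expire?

September 21, 2024

(a) grant + 12 years → 5 October 2024.
(b) filing + 18 years → 9 May 2023.
Later of the two: 5 October 2024.
Response Delay Deduction: −14 days → 21 September 2024.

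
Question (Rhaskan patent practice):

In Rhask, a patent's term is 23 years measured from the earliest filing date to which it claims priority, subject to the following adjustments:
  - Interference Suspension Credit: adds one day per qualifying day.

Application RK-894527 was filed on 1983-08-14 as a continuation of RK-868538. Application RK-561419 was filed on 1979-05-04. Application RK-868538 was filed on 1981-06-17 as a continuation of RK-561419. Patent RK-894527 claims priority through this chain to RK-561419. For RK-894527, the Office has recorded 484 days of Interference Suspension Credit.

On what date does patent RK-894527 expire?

August 31, 2003

Earliest priority filing: 4 May 1979.
Base term: 4 May 1979 + 23 years → 4 May 2002.
Interference Suspension Credit: +484 days → 31 August 2003.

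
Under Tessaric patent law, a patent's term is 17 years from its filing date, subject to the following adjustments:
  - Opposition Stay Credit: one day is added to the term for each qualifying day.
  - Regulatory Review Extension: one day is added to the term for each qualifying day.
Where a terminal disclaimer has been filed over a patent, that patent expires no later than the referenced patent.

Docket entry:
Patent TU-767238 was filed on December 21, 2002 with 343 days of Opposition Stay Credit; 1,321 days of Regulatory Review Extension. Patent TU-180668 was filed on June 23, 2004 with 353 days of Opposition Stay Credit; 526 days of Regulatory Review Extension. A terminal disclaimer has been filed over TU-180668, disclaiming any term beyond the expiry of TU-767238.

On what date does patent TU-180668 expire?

2023-11-19

Natural term of TU-180668:
  Base: filing + 17 years → 23 June 2021.
  Opposition Stay Credit: +353 days → 11 June 2022.
  Regulatory Review Extension: +526 days → 19 November 2023.
Expiry of referenced patent TU-767238:
  Base: filing + 17 years → 21 December 2019.
  Opposition Stay Credit: +343 days → 28 November 2020.
  Regulatory Review Extension: +1321 days → 11 July 2024.
Terminal disclaimer: TU-180668 expires on the earlier of 19 November 2023 and 11 July 2024.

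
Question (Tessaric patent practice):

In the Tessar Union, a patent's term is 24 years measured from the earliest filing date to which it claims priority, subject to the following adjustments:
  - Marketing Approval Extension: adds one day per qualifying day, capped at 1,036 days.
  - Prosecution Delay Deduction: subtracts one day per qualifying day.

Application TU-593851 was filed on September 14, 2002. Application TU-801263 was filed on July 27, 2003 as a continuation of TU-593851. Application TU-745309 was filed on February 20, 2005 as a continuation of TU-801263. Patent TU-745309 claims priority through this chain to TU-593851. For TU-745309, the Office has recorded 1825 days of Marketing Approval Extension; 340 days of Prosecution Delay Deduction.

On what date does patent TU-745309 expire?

2028-08-10

Earliest priority filing: 14 September 2002.
Base term: 14 September 2002 + 24 years → 14 September 2026.
Marketing Approval Extension: 1825 days claimed exceeds the 1036-day cap, so +1036 days → 16 July 2029.
Prosecution Delay Deduction: −340 days → 10 August 2028.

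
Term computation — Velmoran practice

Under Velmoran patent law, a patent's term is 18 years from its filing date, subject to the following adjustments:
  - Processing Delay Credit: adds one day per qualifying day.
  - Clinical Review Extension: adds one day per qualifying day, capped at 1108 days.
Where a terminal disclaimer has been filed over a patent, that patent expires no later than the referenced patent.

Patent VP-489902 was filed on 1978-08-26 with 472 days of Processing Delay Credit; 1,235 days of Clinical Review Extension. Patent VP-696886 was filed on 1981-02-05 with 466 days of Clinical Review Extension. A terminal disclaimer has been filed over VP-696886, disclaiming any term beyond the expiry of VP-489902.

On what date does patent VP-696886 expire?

2000-05-16

Natural term of VP-696886:
  Base: filing + 18 years → 5 February 1999.
  Clinical Review Extension: 466 days (within the 1108-day cap) → +466 days → 16 May 2000.
Expiry of referenced patent VP-489902:
  Base: filing + 18 years → 26 August 1996.
  Processing Delay Credit: +472 days → 11 December 1997.
  Clinical Review Extension: 1235 days claimed exceeds the 1108-day cap, so +1108 days → 23 December 2000.
Terminal disclaimer: VP-696886 expires on the earlier of 16 May 2000 and 23 December 2000.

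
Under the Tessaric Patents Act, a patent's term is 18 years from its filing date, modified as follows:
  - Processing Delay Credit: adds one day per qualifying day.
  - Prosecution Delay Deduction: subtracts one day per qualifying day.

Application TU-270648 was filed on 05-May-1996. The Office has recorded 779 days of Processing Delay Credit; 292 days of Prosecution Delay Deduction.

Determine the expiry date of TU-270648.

2015-09-04

Base term: filing date + 18 years → 5 May 2014.
Processing Delay Credit: +779 days → 22 June 2016.
Prosecution Delay Deduction: −292 days → 4 September 2015.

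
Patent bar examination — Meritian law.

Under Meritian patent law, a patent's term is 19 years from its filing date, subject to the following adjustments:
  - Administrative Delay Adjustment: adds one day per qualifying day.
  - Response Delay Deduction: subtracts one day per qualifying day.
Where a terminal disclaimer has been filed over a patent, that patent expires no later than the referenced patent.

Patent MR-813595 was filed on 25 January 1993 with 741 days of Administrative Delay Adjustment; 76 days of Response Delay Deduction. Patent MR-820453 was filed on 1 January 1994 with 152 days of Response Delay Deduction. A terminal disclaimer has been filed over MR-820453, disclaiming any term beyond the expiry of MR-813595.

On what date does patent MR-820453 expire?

Natural term of MR-820453:
  Base: filing + 19 years → 1 January 2013.
  Response Delay Deduction: −152 days → 2 August 2012.
Expiry of referenced patent MR-813595:
  Base: filing + 19 years → 25 January 2012.
  Administrative Delay Adjustment: +741 days → 4 February 2014.
  Response Delay Deduction: −76 days → 20 November 2013.
Terminal disclaimer: MR-820453 expires on the earlier of 2 August 2012 and 20 November 2013.

August 2, 2012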